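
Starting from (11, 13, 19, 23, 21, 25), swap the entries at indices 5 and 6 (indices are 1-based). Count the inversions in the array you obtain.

2

Positions 5 and 6 hold 21 and 25; after swapping, the array is [11, 13, 19, 23, 25, 21].
For each element, count later entries that are smaller:
11 → none → 0
13 → none → 0
19 → none → 0
23 → 21 → 1
25 → 21 → 1
21 → none → 0
Sum: 0 + 0 + 0 + 1 + 1 + 0 = 2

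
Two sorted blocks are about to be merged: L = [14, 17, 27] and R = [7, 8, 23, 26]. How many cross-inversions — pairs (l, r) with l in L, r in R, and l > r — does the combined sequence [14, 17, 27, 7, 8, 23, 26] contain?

8 split inversions

For each element r of the right run, count left-run elements greater than r:
r = 7: 14, 17, 27 → 3
r = 8: 14, 17, 27 → 3
r = 23: 27 → 1
r = 26: 27 → 1
Cross-inversions: 3 + 3 + 1 + 1 = 8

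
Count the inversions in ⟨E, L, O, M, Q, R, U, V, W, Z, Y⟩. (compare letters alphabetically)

Element-by-element contributions:
E → none → 0
L → none → 0
O → M → 1
M → none → 0
Q → none → 0
R → none → 0
U → none → 0
V → none → 0
W → none → 0
Z → Y → 1
Y → none → 0
Sum: 0 + 0 + 1 + 0 + 0 + 0 + 0 + 0 + 0 + 1 + 0 = 2

2 inversions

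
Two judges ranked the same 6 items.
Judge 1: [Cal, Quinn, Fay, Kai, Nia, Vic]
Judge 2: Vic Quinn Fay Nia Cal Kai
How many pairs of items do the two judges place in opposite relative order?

Assign each item its position (1..6) in the first ordering, then rewrite the second ordering as that position sequence:
positions: Cal→1, Quinn→2, Fay→3, Kai→4, Nia→5, Vic→6
second ordering as positions: [6, 2, 3, 5, 1, 4]
Discordant pairs = inversions in this position sequence.
6: 2, 3, 5, 1, 4 → 5
2: 1 → 1
3: 1 → 1
5: 1, 4 → 2
1: 0
4: 0
Total: 5 + 1 + 1 + 2 + 0 + 0 = 9

9 discordant pairs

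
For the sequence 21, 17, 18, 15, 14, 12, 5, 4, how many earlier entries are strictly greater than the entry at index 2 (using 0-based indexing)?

The element at index 2 is 18.
Elements before it: 21, 17
Those larger than 18: 21

1 such element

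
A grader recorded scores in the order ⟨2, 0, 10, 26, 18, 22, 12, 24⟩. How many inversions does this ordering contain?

7 inversions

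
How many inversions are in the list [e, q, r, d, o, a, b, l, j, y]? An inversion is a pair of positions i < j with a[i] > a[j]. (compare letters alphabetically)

Count, for each position, how many later elements it exceeds:
e: 3
q: 6
r: 6
d: 2
o: 4
a: 0
b: 0
l: 1
j: 0
y: 0
Sum: 3 + 6 + 6 + 2 + 4 + 0 + 0 + 1 + 0 + 0 = 22

22 inversions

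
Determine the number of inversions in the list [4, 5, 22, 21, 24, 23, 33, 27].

Element-by-element contributions:
4 → none → 0
5 → none → 0
22 → 21 → 1
21 → none → 0
24 → 23 → 1
23 → none → 0
33 → 27 → 1
27 → none → 0
Sum: 0 + 0 + 1 + 0 + 1 + 0 + 1 + 0 = 3

3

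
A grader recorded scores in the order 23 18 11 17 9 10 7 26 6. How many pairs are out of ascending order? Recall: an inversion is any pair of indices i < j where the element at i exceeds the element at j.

Inversions: 27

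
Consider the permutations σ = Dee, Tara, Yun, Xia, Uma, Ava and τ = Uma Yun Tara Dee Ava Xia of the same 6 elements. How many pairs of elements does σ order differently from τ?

8 discordant pairs

Assign each item its position (1..6) in the first ordering, then rewrite the second ordering as that position sequence:
positions: Dee→1, Tara→2, Yun→3, Xia→4, Uma→5, Ava→6
second ordering as positions: [5, 3, 2, 1, 6, 4]
Discordant pairs = inversions in this position sequence.
5: 3, 2, 1, 4 → 4
3: 2, 1 → 2
2: 1 → 1
1: 0
6: 4 → 1
4: 0
Total: 4 + 2 + 1 + 0 + 1 + 0 = 8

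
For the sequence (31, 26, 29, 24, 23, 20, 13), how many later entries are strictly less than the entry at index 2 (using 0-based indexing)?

4 such elements

The element at index 2 is 29.
Elements after it: 24, 23, 20, 13
Those smaller than 29: 24, 23, 20, 13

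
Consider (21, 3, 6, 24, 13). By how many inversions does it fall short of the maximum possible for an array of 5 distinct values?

6 inversions short

Maximum inversions for 5 distinct elements is C(5, 2) = 5·4/2 = 10.
Current inversions — for each element, count later smaller elements:
21: 3
3: 0
6: 0
24: 1
13: 0
Current total: 3 + 0 + 0 + 1 + 0 = 4
Shortfall: 10 − 4 = 6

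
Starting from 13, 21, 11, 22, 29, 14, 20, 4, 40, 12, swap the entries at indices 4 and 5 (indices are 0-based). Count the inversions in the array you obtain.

Positions 4 and 5 hold 29 and 14; after swapping, the array is [13, 21, 11, 22, 14, 29, 20, 4, 40, 12].
Element-by-element contributions:
13: 3
21: 5
11: 1
22: 4
14: 2
29: 3
20: 2
4: 0
40: 1
12: 0
Sum: 3 + 5 + 1 + 4 + 2 + 3 + 2 + 0 + 1 + 0 = 21

21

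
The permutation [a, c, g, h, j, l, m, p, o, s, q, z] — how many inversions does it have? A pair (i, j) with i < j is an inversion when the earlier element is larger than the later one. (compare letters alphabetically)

For each element, count later entries that are smaller:
a → none → 0
c → none → 0
g → none → 0
h → none → 0
j → none → 0
l → none → 0
m → none → 0
p → o → 1
o → none → 0
s → q → 1
q → none → 0
z → none → 0
Sum: 0 + 0 + 0 + 0 + 0 + 0 + 0 + 1 + 0 + 1 + 0 + 0 = 2

2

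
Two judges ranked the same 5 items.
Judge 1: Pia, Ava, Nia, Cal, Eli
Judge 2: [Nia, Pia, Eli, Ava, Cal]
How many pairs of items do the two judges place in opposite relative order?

Assign each item its position (1..5) in the first ordering, then rewrite the second ordering as that position sequence:
positions: Pia→1, Ava→2, Nia→3, Cal→4, Eli→5
second ordering as positions: [3, 1, 5, 2, 4]
Discordant pairs = inversions in this position sequence.
3: 1, 2 → 2
1: 0
5: 2, 4 → 2
2: 0
4: 0
Total: 2 + 0 + 2 + 0 + 0 = 4

4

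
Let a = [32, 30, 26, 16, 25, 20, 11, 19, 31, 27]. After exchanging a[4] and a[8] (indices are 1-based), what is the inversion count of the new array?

29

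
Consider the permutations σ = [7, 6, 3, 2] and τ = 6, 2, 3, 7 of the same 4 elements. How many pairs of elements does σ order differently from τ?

There are 4 discordant pairs.

Assign each item its position (1..4) in the first ordering, then rewrite the second ordering as that position sequence:
positions: 7→1, 6→2, 3→3, 2→4
second ordering as positions: [2, 4, 3, 1]
Discordant pairs = inversions in this position sequence.
2: 1 → 1
4: 3, 1 → 2
3: 1 → 1
1: 0
Total: 1 + 2 + 1 + 0 = 4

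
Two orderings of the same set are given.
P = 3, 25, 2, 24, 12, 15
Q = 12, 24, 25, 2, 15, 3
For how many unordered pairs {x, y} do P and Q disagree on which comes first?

Assign each item its position (1..6) in the first ordering, then rewrite the second ordering as that position sequence:
positions: 3→1, 25→2, 2→3, 24→4, 12→5, 15→6
second ordering as positions: [5, 4, 2, 3, 6, 1]
Discordant pairs = inversions in this position sequence.
5: 4, 2, 3, 1 → 4
4: 2, 3, 1 → 3
2: 1 → 1
3: 1 → 1
6: 1 → 1
1: 0
Total: 4 + 3 + 1 + 1 + 1 + 0 = 10

10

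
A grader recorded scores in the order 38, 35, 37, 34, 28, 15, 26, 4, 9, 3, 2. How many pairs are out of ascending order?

Sweep left to right; for each value list the smaller values that follow it:
38 → 35, 37, 34, 28, 15, 26, 4, 9, 3, 2 → 10
35 → 34, 28, 15, 26, 4, 9, 3, 2 → 8
37 → 34, 28, 15, 26, 4, 9, 3, 2 → 8
34 → 28, 15, 26, 4, 9, 3, 2 → 7
28 → 15, 26, 4, 9, 3, 2 → 6
15 → 4, 9, 3, 2 → 4
26 → 4, 9, 3, 2 → 4
4 → 3, 2 → 2
9 → 3, 2 → 2
3 → 2 → 1
2 → none → 0
Sum: 10 + 8 + 8 + 7 + 6 + 4 + 4 + 2 + 2 + 1 + 0 = 52

52 inversions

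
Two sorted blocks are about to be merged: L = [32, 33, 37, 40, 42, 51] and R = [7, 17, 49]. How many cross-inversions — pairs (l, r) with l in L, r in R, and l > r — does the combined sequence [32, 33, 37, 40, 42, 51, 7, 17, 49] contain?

Take each right-half value and tally the left-half values above it:
r = 7: 32, 33, 37, 40, 42, 51 → 6
r = 17: 32, 33, 37, 40, 42, 51 → 6
r = 49: 51 → 1
Cross-inversions: 6 + 6 + 1 = 13

13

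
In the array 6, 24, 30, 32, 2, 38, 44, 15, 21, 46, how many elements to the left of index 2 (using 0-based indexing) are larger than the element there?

0

The element at index 2 is 30.
Elements before it: 6, 24
None of them are larger than 30.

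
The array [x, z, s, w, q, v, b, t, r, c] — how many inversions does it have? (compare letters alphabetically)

Inversions: 35

For each element, count later entries that are smaller:
x: 8
z: 8
s: 4
w: 6
q: 2
v: 4
b: 0
t: 2
r: 1
c: 0
Sum: 8 + 8 + 4 + 6 + 2 + 4 + 0 + 2 + 1 + 0 = 35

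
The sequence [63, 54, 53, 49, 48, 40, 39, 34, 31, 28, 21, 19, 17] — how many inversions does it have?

There are 78 inversions.

Sweep left to right; for each value list the smaller values that follow it:
63 → 54, 53, 49, 48, 40, 39, 34, 31, 28, 21, 19, 17 → 12
54 → 53, 49, 48, 40, 39, 34, 31, 28, 21, 19, 17 → 11
53 → 49, 48, 40, 39, 34, 31, 28, 21, 19, 17 → 10
49 → 48, 40, 39, 34, 31, 28, 21, 19, 17 → 9
48 → 40, 39, 34, 31, 28, 21, 19, 17 → 8
40 → 39, 34, 31, 28, 21, 19, 17 → 7
39 → 34, 31, 28, 21, 19, 17 → 6
34 → 31, 28, 21, 19, 17 → 5
31 → 28, 21, 19, 17 → 4
28 → 21, 19, 17 → 3
21 → 19, 17 → 2
19 → 17 → 1
17 → none → 0
Sum: 12 + 11 + 10 + 9 + 8 + 7 + 6 + 5 + 4 + 3 + 2 + 1 + 0 = 78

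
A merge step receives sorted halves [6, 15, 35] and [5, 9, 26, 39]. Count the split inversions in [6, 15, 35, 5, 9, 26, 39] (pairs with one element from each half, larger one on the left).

Take each right-half value and tally the left-half values above it:
r = 5: 6, 15, 35 → 3
r = 9: 15, 35 → 2
r = 26: 35 → 1
r = 39: none → 0
Cross-inversions: 3 + 2 + 1 + 0 = 6

6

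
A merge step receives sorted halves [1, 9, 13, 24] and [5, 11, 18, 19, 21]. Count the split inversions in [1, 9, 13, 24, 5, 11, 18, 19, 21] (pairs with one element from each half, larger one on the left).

There are 8 cross-inversions.

For each element r of the right run, count left-run elements greater than r:
r = 5: 9, 13, 24 → 3
r = 11: 13, 24 → 2
r = 18: 24 → 1
r = 19: 24 → 1
r = 21: 24 → 1
Cross-inversions: 3 + 2 + 1 + 1 + 1 = 8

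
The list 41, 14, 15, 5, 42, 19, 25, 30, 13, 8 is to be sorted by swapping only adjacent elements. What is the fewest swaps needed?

Each adjacent swap fixes exactly one inversion, so the minimum swap count equals the number of inversions.
Count inversions — for each element, later elements that are smaller:
41: 14, 15, 5, 19, 25, 30, 13, 8 → 8
14: 5, 13, 8 → 3
15: 5, 13, 8 → 3
5: none → 0
42: 19, 25, 30, 13, 8 → 5
19: 13, 8 → 2
25: 13, 8 → 2
30: 13, 8 → 2
13: 8 → 1
8: none → 0
Total inversions: 8 + 3 + 3 + 0 + 5 + 2 + 2 + 2 + 1 + 0 = 26

26 swaps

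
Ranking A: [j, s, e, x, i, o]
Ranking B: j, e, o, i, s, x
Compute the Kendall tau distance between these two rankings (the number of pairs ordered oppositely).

Assign each item its position (1..6) in the first ordering, then rewrite the second ordering as that position sequence:
positions: j→1, s→2, e→3, x→4, i→5, o→6
second ordering as positions: [1, 3, 6, 5, 2, 4]
Discordant pairs = inversions in this position sequence.
1: 0
3: 2 → 1
6: 5, 2, 4 → 3
5: 2, 4 → 2
2: 0
4: 0
Total: 0 + 1 + 3 + 2 + 0 + 0 = 6

6 discordant pairs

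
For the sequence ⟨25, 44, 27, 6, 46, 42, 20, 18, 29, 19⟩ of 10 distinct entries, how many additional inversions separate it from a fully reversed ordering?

18

Maximum inversions for 10 distinct elements is C(10, 2) = 10·9/2 = 45.
Current inversions — for each element, count later smaller elements:
25: 4
44: 7
27: 4
6: 0
46: 5
42: 4
20: 2
18: 0
29: 1
19: 0
Current total: 4 + 7 + 4 + 0 + 5 + 4 + 2 + 0 + 1 + 0 = 27
Shortfall: 45 − 27 = 18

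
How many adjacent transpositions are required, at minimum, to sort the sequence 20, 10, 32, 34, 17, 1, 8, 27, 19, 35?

The minimum number of adjacent swaps to sort an array equals its inversion count, since every such swap removes exactly one inversion.
Count inversions — for each element, later elements that are smaller:
20: 10, 17, 1, 8, 19 → 5
10: 1, 8 → 2
32: 17, 1, 8, 27, 19 → 5
34: 17, 1, 8, 27, 19 → 5
17: 1, 8 → 2
1: none → 0
8: none → 0
27: 19 → 1
19: none → 0
35: none → 0
Total inversions: 5 + 2 + 5 + 5 + 2 + 0 + 0 + 1 + 0 + 0 = 20

20 swaps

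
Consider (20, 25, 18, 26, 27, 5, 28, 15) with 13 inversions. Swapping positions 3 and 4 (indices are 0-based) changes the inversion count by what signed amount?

+1

Positions 3 and 4 hold 26 and 27; after swapping, the array is [20, 25, 18, 27, 26, 5, 28, 15].
Count, for each position, how many later elements it exceeds:
20 → 18, 5, 15 → 3
25 → 18, 5, 15 → 3
18 → 5, 15 → 2
27 → 26, 5, 15 → 3
26 → 5, 15 → 2
5 → none → 0
28 → 15 → 1
15 → none → 0
Sum: 3 + 3 + 2 + 3 + 2 + 0 + 1 + 0 = 14
Change: 14 − 13 = +1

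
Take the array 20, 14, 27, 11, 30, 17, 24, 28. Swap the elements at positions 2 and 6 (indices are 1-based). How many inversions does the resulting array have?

11 inversions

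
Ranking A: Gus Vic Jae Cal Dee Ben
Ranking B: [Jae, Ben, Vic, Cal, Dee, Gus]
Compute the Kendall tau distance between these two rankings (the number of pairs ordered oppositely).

Assign each item its position (1..6) in the first ordering, then rewrite the second ordering as that position sequence:
positions: Gus→1, Vic→2, Jae→3, Cal→4, Dee→5, Ben→6
second ordering as positions: [3, 6, 2, 4, 5, 1]
Discordant pairs = inversions in this position sequence.
3: 2, 1 → 2
6: 2, 4, 5, 1 → 4
2: 1 → 1
4: 1 → 1
5: 1 → 1
1: 0
Total: 2 + 4 + 1 + 1 + 1 + 0 = 9

9 discordant pairs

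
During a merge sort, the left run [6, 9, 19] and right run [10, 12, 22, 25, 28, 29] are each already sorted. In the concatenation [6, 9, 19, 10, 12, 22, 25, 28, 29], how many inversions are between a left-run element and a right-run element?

2

Count, for every r in R, how many entries of L exceed r:
r = 10: 19 → 1
r = 12: 19 → 1
r = 22: none → 0
r = 25: none → 0
r = 28: none → 0
r = 29: none → 0
Cross-inversions: 1 + 1 + 0 + 0 + 0 + 0 = 2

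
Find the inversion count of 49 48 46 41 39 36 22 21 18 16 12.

Element-by-element contributions:
49 → 48, 46, 41, 39, 36, 22, 21, 18, 16, 12 → 10
48 → 46, 41, 39, 36, 22, 21, 18, 16, 12 → 9
46 → 41, 39, 36, 22, 21, 18, 16, 12 → 8
41 → 39, 36, 22, 21, 18, 16, 12 → 7
39 → 36, 22, 21, 18, 16, 12 → 6
36 → 22, 21, 18, 16, 12 → 5
22 → 21, 18, 16, 12 → 4
21 → 18, 16, 12 → 3
18 → 16, 12 → 2
16 → 12 → 1
12 → none → 0
Sum: 10 + 9 + 8 + 7 + 6 + 5 + 4 + 3 + 2 + 1 + 0 = 55

55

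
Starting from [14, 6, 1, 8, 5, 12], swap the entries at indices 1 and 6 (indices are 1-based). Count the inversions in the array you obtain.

Positions 1 and 6 hold 14 and 12; after swapping, the array is [12, 6, 1, 8, 5, 14].
Count, for each position, how many later elements it exceeds:
12: 4
6: 2
1: 0
8: 1
5: 0
14: 0
Sum: 4 + 2 + 0 + 1 + 0 + 0 = 7

7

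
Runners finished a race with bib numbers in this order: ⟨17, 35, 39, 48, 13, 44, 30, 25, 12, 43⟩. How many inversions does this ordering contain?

Sweep left to right; for each value list the smaller values that follow it:
17 → 13, 12 → 2
35 → 13, 30, 25, 12 → 4
39 → 13, 30, 25, 12 → 4
48 → 13, 44, 30, 25, 12, 43 → 6
13 → 12 → 1
44 → 30, 25, 12, 43 → 4
30 → 25, 12 → 2
25 → 12 → 1
12 → none → 0
43 → none → 0
Sum: 2 + 4 + 4 + 6 + 1 + 4 + 2 + 1 + 0 + 0 = 24

24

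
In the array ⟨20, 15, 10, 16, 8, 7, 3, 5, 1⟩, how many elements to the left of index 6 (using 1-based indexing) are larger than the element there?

5

The element at index 6 is 7.
Elements before it: 20, 15, 10, 16, 8
Those larger than 7: 20, 15, 10, 16, 8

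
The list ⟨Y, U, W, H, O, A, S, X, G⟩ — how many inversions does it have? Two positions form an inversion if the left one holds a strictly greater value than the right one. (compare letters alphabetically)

Count, for each position, how many later elements it exceeds:
Y → U, W, H, O, A, S, X, G → 8
U → H, O, A, S, G → 5
W → H, O, A, S, G → 5
H → A, G → 2
O → A, G → 2
A → none → 0
S → G → 1
X → G → 1
G → none → 0
Sum: 8 + 5 + 5 + 2 + 2 + 0 + 1 + 1 + 0 = 24

24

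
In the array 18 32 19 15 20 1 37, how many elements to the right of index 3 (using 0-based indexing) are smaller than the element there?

1

The element at index 3 is 15.
Elements after it: 20, 1, 37
Those smaller than 15: 1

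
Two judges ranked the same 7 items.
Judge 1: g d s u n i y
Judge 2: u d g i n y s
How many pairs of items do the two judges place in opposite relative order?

8

Assign each item its position (1..7) in the first ordering, then rewrite the second ordering as that position sequence:
positions: g→1, d→2, s→3, u→4, n→5, i→6, y→7
second ordering as positions: [4, 2, 1, 6, 5, 7, 3]
Discordant pairs = inversions in this position sequence.
4: 2, 1, 3 → 3
2: 1 → 1
1: 0
6: 5, 3 → 2
5: 3 → 1
7: 3 → 1
3: 0
Total: 3 + 1 + 0 + 2 + 1 + 1 + 0 = 8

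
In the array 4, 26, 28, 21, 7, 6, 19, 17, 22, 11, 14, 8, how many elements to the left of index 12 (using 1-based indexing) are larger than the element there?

The element at index 12 is 8.
Elements before it: 4, 26, 28, 21, 7, 6, 19, 17, 22, 11, 14
Those larger than 8: 26, 28, 21, 19, 17, 22, 11, 14

8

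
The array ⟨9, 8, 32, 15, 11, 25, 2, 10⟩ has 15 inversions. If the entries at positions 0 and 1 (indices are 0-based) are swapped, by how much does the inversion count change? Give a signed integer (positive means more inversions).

Positions 0 and 1 hold 9 and 8; after swapping, the array is [8, 9, 32, 15, 11, 25, 2, 10].
Sweep left to right; for each value list the smaller values that follow it:
8: 1
9: 1
32: 5
15: 3
11: 2
25: 2
2: 0
10: 0
Sum: 1 + 1 + 5 + 3 + 2 + 2 + 0 + 0 = 14
Change: 14 − 15 = -1

-1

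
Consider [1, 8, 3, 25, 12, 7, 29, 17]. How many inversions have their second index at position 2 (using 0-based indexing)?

The element at index 2 is 3.
Elements before it: 1, 8
Those larger than 3: 8

1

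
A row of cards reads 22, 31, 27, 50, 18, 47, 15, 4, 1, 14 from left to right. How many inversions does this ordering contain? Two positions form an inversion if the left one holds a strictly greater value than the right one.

34

Count, for each position, how many later elements it exceeds:
22 → 18, 15, 4, 1, 14 → 5
31 → 27, 18, 15, 4, 1, 14 → 6
27 → 18, 15, 4, 1, 14 → 5
50 → 18, 47, 15, 4, 1, 14 → 6
18 → 15, 4, 1, 14 → 4
47 → 15, 4, 1, 14 → 4
15 → 4, 1, 14 → 3
4 → 1 → 1
1 → none → 0
14 → none → 0
Sum: 5 + 6 + 5 + 6 + 4 + 4 + 3 + 1 + 0 + 0 = 34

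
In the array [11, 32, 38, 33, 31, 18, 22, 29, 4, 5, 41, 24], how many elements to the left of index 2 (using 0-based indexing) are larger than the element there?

0

The element at index 2 is 38.
Elements before it: 11, 32
None of them are larger than 38.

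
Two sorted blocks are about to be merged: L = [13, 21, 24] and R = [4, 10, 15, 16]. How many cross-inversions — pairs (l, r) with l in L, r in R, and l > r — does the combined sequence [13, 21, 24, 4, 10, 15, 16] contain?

10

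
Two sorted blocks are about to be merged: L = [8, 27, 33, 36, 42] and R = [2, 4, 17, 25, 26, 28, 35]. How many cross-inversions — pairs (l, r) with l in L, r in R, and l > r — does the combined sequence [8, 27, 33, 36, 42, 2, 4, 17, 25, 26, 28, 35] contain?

Take each right-half value and tally the left-half values above it:
r = 2: 8, 27, 33, 36, 42 → 5
r = 4: 8, 27, 33, 36, 42 → 5
r = 17: 27, 33, 36, 42 → 4
r = 25: 27, 33, 36, 42 → 4
r = 26: 27, 33, 36, 42 → 4
r = 28: 33, 36, 42 → 3
r = 35: 36, 42 → 2
Cross-inversions: 5 + 5 + 4 + 4 + 4 + 3 + 2 = 27

Cross-inversions: 27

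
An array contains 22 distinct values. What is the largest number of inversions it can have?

231 inversions

A reversed (strictly descending) arrangement makes every pair an inversion, giving C(22, 2) inversions.
C(22, 2) = 22·21/2 = 231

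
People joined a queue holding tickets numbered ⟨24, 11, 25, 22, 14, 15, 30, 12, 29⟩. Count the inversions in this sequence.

16

Element-by-element contributions:
24 → 11, 22, 14, 15, 12 → 5
11 → none → 0
25 → 22, 14, 15, 12 → 4
22 → 14, 15, 12 → 3
14 → 12 → 1
15 → 12 → 1
30 → 12, 29 → 2
12 → none → 0
29 → none → 0
Sum: 5 + 0 + 4 + 3 + 1 + 1 + 2 + 0 + 0 = 16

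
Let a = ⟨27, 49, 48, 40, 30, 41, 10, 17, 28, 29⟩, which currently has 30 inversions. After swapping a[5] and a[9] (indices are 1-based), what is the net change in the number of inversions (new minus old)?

-1

Positions 5 and 9 hold 30 and 28; after swapping, the array is [27, 49, 48, 40, 28, 41, 10, 17, 30, 29].
For each element, count later entries that are smaller:
27: 2
49: 8
48: 7
40: 5
28: 2
41: 4
10: 0
17: 0
30: 1
29: 0
Sum: 2 + 8 + 7 + 5 + 2 + 4 + 0 + 0 + 1 + 0 = 29
Change: 29 − 30 = -1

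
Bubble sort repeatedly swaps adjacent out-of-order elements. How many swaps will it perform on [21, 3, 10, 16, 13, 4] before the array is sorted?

Each adjacent swap fixes exactly one inversion, so the minimum swap count equals the number of inversions.
Count inversions — for each element, later elements that are smaller:
21: 3, 10, 16, 13, 4 → 5
3: none → 0
10: 4 → 1
16: 13, 4 → 2
13: 4 → 1
4: none → 0
Total inversions: 5 + 0 + 1 + 2 + 1 + 0 = 9

9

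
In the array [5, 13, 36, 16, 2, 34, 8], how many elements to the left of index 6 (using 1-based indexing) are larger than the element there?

The element at index 6 is 34.
Elements before it: 5, 13, 36, 16, 2
Those larger than 34: 36

1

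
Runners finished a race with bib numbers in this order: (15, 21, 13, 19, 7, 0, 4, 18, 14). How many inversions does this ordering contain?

Sweep left to right; for each value list the smaller values that follow it:
15 → 13, 7, 0, 4, 14 → 5
21 → 13, 19, 7, 0, 4, 18, 14 → 7
13 → 7, 0, 4 → 3
19 → 7, 0, 4, 18, 14 → 5
7 → 0, 4 → 2
0 → none → 0
4 → none → 0
18 → 14 → 1
14 → none → 0
Sum: 5 + 7 + 3 + 5 + 2 + 0 + 0 + 1 + 0 = 23

23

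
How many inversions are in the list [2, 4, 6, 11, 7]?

There is 1 inversion.

Sweep left to right; for each value list the smaller values that follow it:
2: 0
4: 0
6: 0
11: 1
7: 0
Sum: 0 + 0 + 0 + 1 + 0 = 1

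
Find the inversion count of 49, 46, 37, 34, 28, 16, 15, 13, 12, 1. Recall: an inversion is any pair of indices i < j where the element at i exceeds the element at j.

45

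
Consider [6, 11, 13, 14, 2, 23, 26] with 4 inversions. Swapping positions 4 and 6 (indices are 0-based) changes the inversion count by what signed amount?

+3

Positions 4 and 6 hold 2 and 26; after swapping, the array is [6, 11, 13, 14, 26, 23, 2].
Sweep left to right; for each value list the smaller values that follow it:
6: 1
11: 1
13: 1
14: 1
26: 2
23: 1
2: 0
Sum: 1 + 1 + 1 + 1 + 2 + 1 + 0 = 7
Change: 7 − 4 = +3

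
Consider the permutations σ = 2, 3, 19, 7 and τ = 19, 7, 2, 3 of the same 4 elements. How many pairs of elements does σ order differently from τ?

4

Assign each item its position (1..4) in the first ordering, then rewrite the second ordering as that position sequence:
positions: 2→1, 3→2, 19→3, 7→4
second ordering as positions: [3, 4, 1, 2]
Discordant pairs = inversions in this position sequence.
3: 1, 2 → 2
4: 1, 2 → 2
1: 0
2: 0
Total: 2 + 2 + 0 + 0 = 4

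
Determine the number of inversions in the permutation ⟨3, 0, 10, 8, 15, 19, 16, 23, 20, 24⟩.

Element-by-element contributions:
3 → 0 → 1
0 → none → 0
10 → 8 → 1
8 → none → 0
15 → none → 0
19 → 16 → 1
16 → none → 0
23 → 20 → 1
20 → none → 0
24 → none → 0
Sum: 1 + 0 + 1 + 0 + 0 + 1 + 0 + 1 + 0 + 0 = 4

4 inversions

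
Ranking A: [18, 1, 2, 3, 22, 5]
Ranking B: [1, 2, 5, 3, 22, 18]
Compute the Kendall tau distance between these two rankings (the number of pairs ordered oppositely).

Assign each item its position (1..6) in the first ordering, then rewrite the second ordering as that position sequence:
positions: 18→1, 1→2, 2→3, 3→4, 22→5, 5→6
second ordering as positions: [2, 3, 6, 4, 5, 1]
Discordant pairs = inversions in this position sequence.
2: 1 → 1
3: 1 → 1
6: 4, 5, 1 → 3
4: 1 → 1
5: 1 → 1
1: 0
Total: 1 + 1 + 3 + 1 + 1 + 0 = 7

7 discordant pairs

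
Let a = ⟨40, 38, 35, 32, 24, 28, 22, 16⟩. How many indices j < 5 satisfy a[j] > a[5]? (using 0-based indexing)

4

The element at index 5 is 28.
Elements before it: 40, 38, 35, 32, 24
Those larger than 28: 40, 38, 35, 32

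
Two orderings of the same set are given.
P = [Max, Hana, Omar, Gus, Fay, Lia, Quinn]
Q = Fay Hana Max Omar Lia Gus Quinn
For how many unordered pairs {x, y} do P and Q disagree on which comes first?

6

Assign each item its position (1..7) in the first ordering, then rewrite the second ordering as that position sequence:
positions: Max→1, Hana→2, Omar→3, Gus→4, Fay→5, Lia→6, Quinn→7
second ordering as positions: [5, 2, 1, 3, 6, 4, 7]
Discordant pairs = inversions in this position sequence.
5: 2, 1, 3, 4 → 4
2: 1 → 1
1: 0
3: 0
6: 4 → 1
4: 0
7: 0
Total: 4 + 1 + 0 + 0 + 1 + 0 + 0 = 6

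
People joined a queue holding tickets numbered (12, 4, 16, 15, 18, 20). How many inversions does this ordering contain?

2 inversions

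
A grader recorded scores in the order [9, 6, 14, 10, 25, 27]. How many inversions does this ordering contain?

2 out-of-order pairs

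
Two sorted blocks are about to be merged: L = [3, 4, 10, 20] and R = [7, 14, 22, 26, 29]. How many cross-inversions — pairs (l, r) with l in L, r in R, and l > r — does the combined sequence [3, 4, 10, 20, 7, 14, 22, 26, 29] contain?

3

For each element r of the right run, count left-run elements greater than r:
r = 7: 10, 20 → 2
r = 14: 20 → 1
r = 22: none → 0
r = 26: none → 0
r = 29: none → 0
Cross-inversions: 2 + 1 + 0 + 0 + 0 = 3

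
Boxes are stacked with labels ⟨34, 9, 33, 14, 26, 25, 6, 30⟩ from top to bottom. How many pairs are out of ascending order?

For each element, count later entries that are smaller:
34: 7
9: 1
33: 5
14: 1
26: 2
25: 1
6: 0
30: 0
Sum: 7 + 1 + 5 + 1 + 2 + 1 + 0 + 0 = 17

17 out-of-order pairs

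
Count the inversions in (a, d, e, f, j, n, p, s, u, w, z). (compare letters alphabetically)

There are 0 out-of-order pairs.

Element-by-element contributions:
a: 0
d: 0
e: 0
f: 0
j: 0
n: 0
p: 0
s: 0
u: 0
w: 0
z: 0
Sum: 0 + 0 + 0 + 0 + 0 + 0 + 0 + 0 + 0 + 0 + 0 = 0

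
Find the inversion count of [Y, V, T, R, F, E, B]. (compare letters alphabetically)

Sweep left to right; for each value list the smaller values that follow it:
Y: 6
V: 5
T: 4
R: 3
F: 2
E: 1
B: 0
Sum: 6 + 5 + 4 + 3 + 2 + 1 + 0 = 21

There are 21 inversions.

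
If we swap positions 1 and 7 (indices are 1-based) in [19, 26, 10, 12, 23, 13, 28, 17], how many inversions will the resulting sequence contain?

17 inversions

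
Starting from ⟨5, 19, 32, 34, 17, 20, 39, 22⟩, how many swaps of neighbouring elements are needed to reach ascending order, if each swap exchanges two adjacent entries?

The minimum number of adjacent swaps to sort an array equals its inversion count, since every such swap removes exactly one inversion.
Count inversions — for each element, later elements that are smaller:
5: none → 0
19: 17 → 1
32: 17, 20, 22 → 3
34: 17, 20, 22 → 3
17: none → 0
20: none → 0
39: 22 → 1
22: none → 0
Total inversions: 0 + 1 + 3 + 3 + 0 + 0 + 1 + 0 = 8

8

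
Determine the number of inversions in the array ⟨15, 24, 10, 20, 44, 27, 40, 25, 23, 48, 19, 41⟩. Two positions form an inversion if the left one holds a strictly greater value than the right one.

23 out-of-order pairs

Count, for each position, how many later elements it exceeds:
15 → 10 → 1
24 → 10, 20, 23, 19 → 4
10 → none → 0
20 → 19 → 1
44 → 27, 40, 25, 23, 19, 41 → 6
27 → 25, 23, 19 → 3
40 → 25, 23, 19 → 3
25 → 23, 19 → 2
23 → 19 → 1
48 → 19, 41 → 2
19 → none → 0
41 → none → 0
Sum: 1 + 4 + 0 + 1 + 6 + 3 + 3 + 2 + 1 + 2 + 0 + 0 = 23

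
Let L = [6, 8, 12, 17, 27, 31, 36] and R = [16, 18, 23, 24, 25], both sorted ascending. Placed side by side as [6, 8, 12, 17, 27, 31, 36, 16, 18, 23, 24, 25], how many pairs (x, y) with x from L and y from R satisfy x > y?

16 cross-inversions

Count, for every r in R, how many entries of L exceed r:
r = 16: 17, 27, 31, 36 → 4
r = 18: 27, 31, 36 → 3
r = 23: 27, 31, 36 → 3
r = 24: 27, 31, 36 → 3
r = 25: 27, 31, 36 → 3
Cross-inversions: 4 + 3 + 3 + 3 + 3 = 16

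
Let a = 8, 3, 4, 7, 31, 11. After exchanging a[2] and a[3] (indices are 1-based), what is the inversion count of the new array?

Positions 2 and 3 hold 3 and 4; after swapping, the array is [8, 4, 3, 7, 31, 11].
For each element, count later entries that are smaller:
8: 3
4: 1
3: 0
7: 0
31: 1
11: 0
Sum: 3 + 1 + 0 + 0 + 1 + 0 = 5

There are 5 inversions.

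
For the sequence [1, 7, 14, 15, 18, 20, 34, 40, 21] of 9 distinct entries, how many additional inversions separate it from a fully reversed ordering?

34

Maximum inversions for 9 distinct elements is C(9, 2) = 9·8/2 = 36.
Current inversions — for each element, count later smaller elements:
1: 0
7: 0
14: 0
15: 0
18: 0
20: 0
34: 1
40: 1
21: 0
Current total: 0 + 0 + 0 + 0 + 0 + 0 + 1 + 1 + 0 = 2
Shortfall: 36 − 2 = 34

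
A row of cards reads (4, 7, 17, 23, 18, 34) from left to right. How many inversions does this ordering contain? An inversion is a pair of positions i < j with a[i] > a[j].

1

Inversion pairs (indices are 0-based):
(3,4): 23 > 18
That's 1 pair.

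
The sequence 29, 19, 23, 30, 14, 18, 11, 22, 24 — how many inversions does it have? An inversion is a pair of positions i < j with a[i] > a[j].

21

Count, for each position, how many later elements it exceeds:
29 → 19, 23, 14, 18, 11, 22, 24 → 7
19 → 14, 18, 11 → 3
23 → 14, 18, 11, 22 → 4
30 → 14, 18, 11, 22, 24 → 5
14 → 11 → 1
18 → 11 → 1
11 → none → 0
22 → none → 0
24 → none → 0
Sum: 7 + 3 + 4 + 5 + 1 + 1 + 0 + 0 + 0 = 21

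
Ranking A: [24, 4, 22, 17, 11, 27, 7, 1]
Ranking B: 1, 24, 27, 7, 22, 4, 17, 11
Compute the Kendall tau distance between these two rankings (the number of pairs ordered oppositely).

Assign each item its position (1..8) in the first ordering, then rewrite the second ordering as that position sequence:
positions: 24→1, 4→2, 22→3, 17→4, 11→5, 27→6, 7→7, 1→8
second ordering as positions: [8, 1, 6, 7, 3, 2, 4, 5]
Discordant pairs = inversions in this position sequence.
8: 1, 6, 7, 3, 2, 4, 5 → 7
1: 0
6: 3, 2, 4, 5 → 4
7: 3, 2, 4, 5 → 4
3: 2 → 1
2: 0
4: 0
5: 0
Total: 7 + 0 + 4 + 4 + 1 + 0 + 0 + 0 = 16

16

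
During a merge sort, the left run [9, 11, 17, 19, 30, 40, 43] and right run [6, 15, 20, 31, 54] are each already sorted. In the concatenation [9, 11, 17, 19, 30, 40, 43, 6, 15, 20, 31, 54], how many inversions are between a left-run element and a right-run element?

For each element r of the right run, count left-run elements greater than r:
r = 6: 9, 11, 17, 19, 30, 40, 43 → 7
r = 15: 17, 19, 30, 40, 43 → 5
r = 20: 30, 40, 43 → 3
r = 31: 40, 43 → 2
r = 54: none → 0
Cross-inversions: 7 + 5 + 3 + 2 + 0 = 17

17 cross-inversions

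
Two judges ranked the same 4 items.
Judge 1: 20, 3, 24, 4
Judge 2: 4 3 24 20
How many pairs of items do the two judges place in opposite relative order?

Assign each item its position (1..4) in the first ordering, then rewrite the second ordering as that position sequence:
positions: 20→1, 3→2, 24→3, 4→4
second ordering as positions: [4, 2, 3, 1]
Discordant pairs = inversions in this position sequence.
4: 2, 3, 1 → 3
2: 1 → 1
3: 1 → 1
1: 0
Total: 3 + 1 + 1 + 0 = 5

5 discordant pairs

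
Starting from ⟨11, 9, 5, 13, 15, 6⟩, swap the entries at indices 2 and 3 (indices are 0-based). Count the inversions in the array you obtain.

There are 8 inversions.

Positions 2 and 3 hold 5 and 13; after swapping, the array is [11, 9, 13, 5, 15, 6].
Sweep left to right; for each value list the smaller values that follow it:
11 → 9, 5, 6 → 3
9 → 5, 6 → 2
13 → 5, 6 → 2
5 → none → 0
15 → 6 → 1
6 → none → 0
Sum: 3 + 2 + 2 + 0 + 1 + 0 = 8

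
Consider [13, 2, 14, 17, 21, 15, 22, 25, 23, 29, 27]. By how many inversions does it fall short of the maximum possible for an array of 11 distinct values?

50 inversions short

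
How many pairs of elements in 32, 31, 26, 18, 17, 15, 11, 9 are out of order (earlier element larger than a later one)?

28

Sweep left to right; for each value list the smaller values that follow it:
32 → 31, 26, 18, 17, 15, 11, 9 → 7
31 → 26, 18, 17, 15, 11, 9 → 6
26 → 18, 17, 15, 11, 9 → 5
18 → 17, 15, 11, 9 → 4
17 → 15, 11, 9 → 3
15 → 11, 9 → 2
11 → 9 → 1
9 → none → 0
Sum: 7 + 6 + 5 + 4 + 3 + 2 + 1 + 0 = 28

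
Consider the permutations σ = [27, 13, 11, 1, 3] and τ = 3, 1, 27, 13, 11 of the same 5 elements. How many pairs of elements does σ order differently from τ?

Assign each item its position (1..5) in the first ordering, then rewrite the second ordering as that position sequence:
positions: 27→1, 13→2, 11→3, 1→4, 3→5
second ordering as positions: [5, 4, 1, 2, 3]
Discordant pairs = inversions in this position sequence.
5: 4, 1, 2, 3 → 4
4: 1, 2, 3 → 3
1: 0
2: 0
3: 0
Total: 4 + 3 + 0 + 0 + 0 = 7

7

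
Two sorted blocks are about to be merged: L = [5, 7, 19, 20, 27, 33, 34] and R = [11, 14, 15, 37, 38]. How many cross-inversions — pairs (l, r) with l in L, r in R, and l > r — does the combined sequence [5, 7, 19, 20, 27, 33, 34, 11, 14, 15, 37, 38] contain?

15 cross-inversions

Take each right-half value and tally the left-half values above it:
r = 11: 19, 20, 27, 33, 34 → 5
r = 14: 19, 20, 27, 33, 34 → 5
r = 15: 19, 20, 27, 33, 34 → 5
r = 37: none → 0
r = 38: none → 0
Cross-inversions: 5 + 5 + 5 + 0 + 0 = 15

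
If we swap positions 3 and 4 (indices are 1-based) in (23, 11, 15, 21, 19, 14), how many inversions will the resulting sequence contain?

10

Positions 3 and 4 hold 15 and 21; after swapping, the array is [23, 11, 21, 15, 19, 14].
Element-by-element contributions:
23 → 11, 21, 15, 19, 14 → 5
11 → none → 0
21 → 15, 19, 14 → 3
15 → 14 → 1
19 → 14 → 1
14 → none → 0
Sum: 5 + 0 + 3 + 1 + 1 + 0 = 10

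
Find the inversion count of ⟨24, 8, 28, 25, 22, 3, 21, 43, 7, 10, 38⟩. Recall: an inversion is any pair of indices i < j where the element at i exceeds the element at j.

Inversions: 28

Sweep left to right; for each value list the smaller values that follow it:
24: 6
8: 2
28: 6
25: 5
22: 4
3: 0
21: 2
43: 3
7: 0
10: 0
38: 0
Sum: 6 + 2 + 6 + 5 + 4 + 0 + 2 + 3 + 0 + 0 + 0 = 28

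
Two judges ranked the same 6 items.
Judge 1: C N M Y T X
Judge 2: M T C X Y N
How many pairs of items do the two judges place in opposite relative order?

8

Assign each item its position (1..6) in the first ordering, then rewrite the second ordering as that position sequence:
positions: C→1, N→2, M→3, Y→4, T→5, X→6
second ordering as positions: [3, 5, 1, 6, 4, 2]
Discordant pairs = inversions in this position sequence.
3: 1, 2 → 2
5: 1, 4, 2 → 3
1: 0
6: 4, 2 → 2
4: 2 → 1
2: 0
Total: 2 + 3 + 0 + 2 + 1 + 0 = 8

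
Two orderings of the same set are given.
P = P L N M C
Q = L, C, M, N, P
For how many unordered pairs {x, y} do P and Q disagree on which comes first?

There are 7 disagreeing pairs.

Assign each item its position (1..5) in the first ordering, then rewrite the second ordering as that position sequence:
positions: P→1, L→2, N→3, M→4, C→5
second ordering as positions: [2, 5, 4, 3, 1]
Discordant pairs = inversions in this position sequence.
2: 1 → 1
5: 4, 3, 1 → 3
4: 3, 1 → 2
3: 1 → 1
1: 0
Total: 1 + 3 + 2 + 1 + 0 = 7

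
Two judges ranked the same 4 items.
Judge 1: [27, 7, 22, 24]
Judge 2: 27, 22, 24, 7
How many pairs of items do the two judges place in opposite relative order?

Discordant pairs: 2

Assign each item its position (1..4) in the first ordering, then rewrite the second ordering as that position sequence:
positions: 27→1, 7→2, 22→3, 24→4
second ordering as positions: [1, 3, 4, 2]
Discordant pairs = inversions in this position sequence.
1: 0
3: 2 → 1
4: 2 → 1
2: 0
Total: 0 + 1 + 1 + 0 = 2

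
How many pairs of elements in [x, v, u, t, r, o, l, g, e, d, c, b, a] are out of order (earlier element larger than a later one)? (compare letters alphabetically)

78

Element-by-element contributions:
x → v, u, t, r, o, l, g, e, d, c, b, a → 12
v → u, t, r, o, l, g, e, d, c, b, a → 11
u → t, r, o, l, g, e, d, c, b, a → 10
t → r, o, l, g, e, d, c, b, a → 9
r → o, l, g, e, d, c, b, a → 8
o → l, g, e, d, c, b, a → 7
l → g, e, d, c, b, a → 6
g → e, d, c, b, a → 5
e → d, c, b, a → 4
d → c, b, a → 3
c → b, a → 2
b → a → 1
a → none → 0
Sum: 12 + 11 + 10 + 9 + 8 + 7 + 6 + 5 + 4 + 3 + 2 + 1 + 0 = 78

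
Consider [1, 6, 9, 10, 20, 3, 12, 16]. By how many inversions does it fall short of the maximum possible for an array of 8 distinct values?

Maximum inversions for 8 distinct elements is C(8, 2) = 8·7/2 = 28.
Current inversions — for each element, count later smaller elements:
1: 0
6: 1
9: 1
10: 1
20: 3
3: 0
12: 0
16: 0
Current total: 0 + 1 + 1 + 1 + 3 + 0 + 0 + 0 = 6
Shortfall: 28 − 6 = 22

22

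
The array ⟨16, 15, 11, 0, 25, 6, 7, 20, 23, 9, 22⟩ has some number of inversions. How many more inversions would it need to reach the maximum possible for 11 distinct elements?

Maximum inversions for 11 distinct elements is C(11, 2) = 11·10/2 = 55.
Current inversions — for each element, count later smaller elements:
16: 6
15: 5
11: 4
0: 0
25: 6
6: 0
7: 0
20: 1
23: 2
9: 0
22: 0
Current total: 6 + 5 + 4 + 0 + 6 + 0 + 0 + 1 + 2 + 0 + 0 = 24
Shortfall: 55 − 24 = 31

31 inversions short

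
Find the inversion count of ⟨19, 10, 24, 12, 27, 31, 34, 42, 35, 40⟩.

Sweep left to right; for each value list the smaller values that follow it:
19 → 10, 12 → 2
10 → none → 0
24 → 12 → 1
12 → none → 0
27 → none → 0
31 → none → 0
34 → none → 0
42 → 35, 40 → 2
35 → none → 0
40 → none → 0
Sum: 2 + 0 + 1 + 0 + 0 + 0 + 0 + 2 + 0 + 0 = 5

5 inversions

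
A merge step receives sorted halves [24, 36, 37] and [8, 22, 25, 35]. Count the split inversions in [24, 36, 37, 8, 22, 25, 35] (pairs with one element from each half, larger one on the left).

10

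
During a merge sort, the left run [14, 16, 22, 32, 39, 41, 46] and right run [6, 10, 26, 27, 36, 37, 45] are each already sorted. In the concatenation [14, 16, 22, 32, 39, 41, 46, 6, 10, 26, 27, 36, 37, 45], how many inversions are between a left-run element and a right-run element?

29 cross-inversions

Take each right-half value and tally the left-half values above it:
r = 6: 14, 16, 22, 32, 39, 41, 46 → 7
r = 10: 14, 16, 22, 32, 39, 41, 46 → 7
r = 26: 32, 39, 41, 46 → 4
r = 27: 32, 39, 41, 46 → 4
r = 36: 39, 41, 46 → 3
r = 37: 39, 41, 46 → 3
r = 45: 46 → 1
Cross-inversions: 7 + 7 + 4 + 4 + 3 + 3 + 1 = 29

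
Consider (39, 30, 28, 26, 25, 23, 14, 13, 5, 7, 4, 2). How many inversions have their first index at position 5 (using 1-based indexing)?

The element at index 5 is 25.
Elements after it: 23, 14, 13, 5, 7, 4, 2
Those smaller than 25: 23, 14, 13, 5, 7, 4, 2

7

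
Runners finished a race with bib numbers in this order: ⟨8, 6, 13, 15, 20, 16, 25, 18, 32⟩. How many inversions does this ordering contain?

For each element, count later entries that are smaller:
8 → 6 → 1
6 → none → 0
13 → none → 0
15 → none → 0
20 → 16, 18 → 2
16 → none → 0
25 → 18 → 1
18 → none → 0
32 → none → 0
Sum: 1 + 0 + 0 + 0 + 2 + 0 + 1 + 0 + 0 = 4

4 out-of-order pairs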